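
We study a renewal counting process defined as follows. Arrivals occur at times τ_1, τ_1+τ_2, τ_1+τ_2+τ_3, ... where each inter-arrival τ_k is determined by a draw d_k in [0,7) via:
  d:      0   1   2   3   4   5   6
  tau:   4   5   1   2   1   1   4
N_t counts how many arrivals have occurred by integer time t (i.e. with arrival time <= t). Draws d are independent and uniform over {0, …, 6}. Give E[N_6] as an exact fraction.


Inter-arrival values over d=0..6: [4, 5, 1, 2, 1, 1, 4]
Each d has probability 1/7, so the pmf of τ is: f(1) = 3/7, f(2) = 1/7, f(4) = 2/7, f(5) = 1/7
Renewal equation for m(n) = E[N_n]: condition on τ_1 = k (if k <= n, one arrival plus a fresh copy on the remaining n−k steps): m(n) = F(n) + Σ_{k<=n} f(k)·m(n−k), where F(n) = P(τ <= n) and m(0) = 0
m(1) = F(1) = 3/7
m(2) = F(2) + f(1)·m(1) = 4/7 + 3/7·3/7 = 37/49
m(3) = F(3) + f(1)·m(2) + f(2)·m(1) = 4/7 + 3/7·37/49 + 1/7·3/7 = 328/343
m(4) = F(4) + f(1)·m(3) + f(2)·m(2) = 6/7 + 3/7·328/343 + 1/7·37/49 = 3301/2401
m(5) = F(5) + f(1)·m(4) + f(2)·m(3) + f(4)·m(1) = 1 + 3/7·3301/2401 + 1/7·328/343 + 2/7·3/7 = 31064/16807
m(6) = F(6) + f(1)·m(5) + f(2)·m(4) + f(4)·m(2) + f(5)·m(1) = 1 + 3/7·31064/16807 + 1/7·3301/2401 + 2/7·37/49 + 1/7·3/7 = 266533/117649
E[N_6] = m(6) = 266533/117649

266533/117649


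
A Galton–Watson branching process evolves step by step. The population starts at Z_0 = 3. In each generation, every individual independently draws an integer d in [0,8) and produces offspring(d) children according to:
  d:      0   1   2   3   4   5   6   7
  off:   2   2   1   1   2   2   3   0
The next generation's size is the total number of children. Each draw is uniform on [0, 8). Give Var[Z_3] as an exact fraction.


8030373/262144

Outcome values over d=0..7: [2, 2, 1, 1, 2, 2, 3, 0]
Σy = 13, Σy² = 27, M = 8
μ = 13/8 = 13/8,  σ² = 27/8 − (13/8)² = 47/64
V_0 = 0, E_0 = 3
V_1 = 47/64·E_0 + (13/8)²·V_0 = 141/64;  E_1 = 39/8
V_2 = 47/64·E_1 + (13/8)²·V_1 = 38493/4096;  E_2 = 507/64
V_3 = 47/64·E_2 + (13/8)²·V_2 = 8030373/262144;  E_3 = 6591/512


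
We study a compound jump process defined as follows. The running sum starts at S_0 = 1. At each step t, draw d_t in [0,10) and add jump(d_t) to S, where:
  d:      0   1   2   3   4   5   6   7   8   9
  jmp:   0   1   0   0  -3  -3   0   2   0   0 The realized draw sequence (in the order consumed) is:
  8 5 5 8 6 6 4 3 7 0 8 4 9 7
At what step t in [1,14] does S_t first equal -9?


t=0: S=1, d=8, jump=0, S_1=1
t=1: S=1, d=5, jump=-3, S_2=-2
t=2: S=-2, d=5, jump=-3, S_3=-5
t=3: S=-5, d=8, jump=0, S_4=-5
t=4: S=-5, d=6, jump=0, S_5=-5
t=5: S=-5, d=6, jump=0, S_6=-5
t=6: S=-5, d=4, jump=-3, S_7=-8
t=7: S=-8, d=3, jump=0, S_8=-8
t=8: S=-8, d=7, jump=2, S_9=-6
t=9: S=-6, d=0, jump=0, S_10=-6
t=10: S=-6, d=8, jump=0, S_11=-6
t=11: S=-6, d=4, jump=-3, S_12=-9
t=12: S=-9, d=9, jump=0, S_13=-9
t=13: S=-9, d=7, jump=2, S_14=-7

12


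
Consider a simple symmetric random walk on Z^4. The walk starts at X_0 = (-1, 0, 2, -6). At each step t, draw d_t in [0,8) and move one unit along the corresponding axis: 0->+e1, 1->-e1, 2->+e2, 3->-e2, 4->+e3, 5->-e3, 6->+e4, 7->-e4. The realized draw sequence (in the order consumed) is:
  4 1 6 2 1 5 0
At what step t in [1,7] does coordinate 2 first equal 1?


t=0: X=(-1, 0, 2, -6), d=4 → +e3, X_1=(-1, 0, 3, -6)
t=1: X=(-1, 0, 3, -6), d=1 → -e1, X_2=(-2, 0, 3, -6)
t=2: X=(-2, 0, 3, -6), d=6 → +e4, X_3=(-2, 0, 3, -5)
t=3: X=(-2, 0, 3, -5), d=2 → +e2, X_4=(-2, 1, 3, -5)
t=4: X=(-2, 1, 3, -5), d=1 → -e1, X_5=(-3, 1, 3, -5)
t=5: X=(-3, 1, 3, -5), d=5 → -e3, X_6=(-3, 1, 2, -5)
t=6: X=(-3, 1, 2, -5), d=0 → +e1, X_7=(-2, 1, 2, -5)

4


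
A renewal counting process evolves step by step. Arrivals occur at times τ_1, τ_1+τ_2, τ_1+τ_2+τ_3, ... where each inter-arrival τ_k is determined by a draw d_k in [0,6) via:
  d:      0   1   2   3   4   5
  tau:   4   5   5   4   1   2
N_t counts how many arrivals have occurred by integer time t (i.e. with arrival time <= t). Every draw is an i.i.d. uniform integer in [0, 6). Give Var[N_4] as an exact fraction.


Inter-arrival values over d=0..5: [4, 5, 5, 4, 1, 2]
Each d has probability 1/6, so the pmf of τ is: f(1) = 1/6, f(2) = 1/6, f(4) = 1/3, f(5) = 1/3
Let p_n(j) = P(N_n = j), with p_0 = [1]. Condition on τ_1: p_n(0) = P(τ > n), and for j >= 1, p_n(j) = Σ_{k<=n} f(k)·p_{n−k}(j−1)
p_1 = [5/6, 1/6]  (j = 0..1)
p_2 = [2/3, 11/36, 1/36]  (j = 0..2)
p_3 = [2/3, 1/4, 17/216, 1/216]  (j = 0..3)
p_4 = [1/3, 5/9, 5/54, 23/1296, 1/1296]  (j = 0..4)
E[N_4] = Σ j·p_4(j) = 1033/1296;  E[N_4²] = Σ j²·p_4(j) = 1423/1296
Var[N_4] = 1423/1296 − (1033/1296)² = 777119/1679616

777119/1679616


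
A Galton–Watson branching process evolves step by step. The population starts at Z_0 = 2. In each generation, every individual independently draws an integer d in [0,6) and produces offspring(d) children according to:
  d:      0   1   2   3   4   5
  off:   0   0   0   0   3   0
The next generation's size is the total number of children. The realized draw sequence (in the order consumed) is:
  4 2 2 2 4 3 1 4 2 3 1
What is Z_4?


gen 0: Z_0=2, draws=[4, 2], offspring=[3, 0], Z_1=3
gen 1: Z_1=3, draws=[2, 2, 4], offspring=[0, 0, 3], Z_2=3
gen 2: Z_2=3, draws=[3, 1, 4], offspring=[0, 0, 3], Z_3=3
gen 3: Z_3=3, draws=[2, 3, 1], offspring=[0, 0, 0], Z_4=0

0


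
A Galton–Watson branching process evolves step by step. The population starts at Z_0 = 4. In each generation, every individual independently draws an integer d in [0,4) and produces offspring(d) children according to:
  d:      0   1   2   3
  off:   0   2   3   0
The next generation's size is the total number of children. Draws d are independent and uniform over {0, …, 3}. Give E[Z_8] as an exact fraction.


390625/16384

Outcome values over d=0..3: [0, 2, 3, 0]
Σy = 5, Σy² = 13, M = 4
μ = 5/4 = 5/4,  σ² = 13/4 − (5/4)² = 27/16
E[Z_0] = 4
E[Z_1] = 5/4·E[Z_0] = 5
E[Z_2] = 5/4·E[Z_1] = 25/4
E[Z_3] = 5/4·E[Z_2] = 125/16
E[Z_4] = 5/4·E[Z_3] = 625/64
E[Z_5] = 5/4·E[Z_4] = 3125/256
E[Z_6] = 5/4·E[Z_5] = 15625/1024
E[Z_7] = 5/4·E[Z_6] = 78125/4096
E[Z_8] = 5/4·E[Z_7] = 390625/16384


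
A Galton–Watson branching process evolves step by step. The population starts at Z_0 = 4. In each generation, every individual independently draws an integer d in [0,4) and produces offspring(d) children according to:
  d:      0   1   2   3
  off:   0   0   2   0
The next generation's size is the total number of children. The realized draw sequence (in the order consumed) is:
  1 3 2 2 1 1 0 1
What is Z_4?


gen 0: Z_0=4, draws=[1, 3, 2, 2], offspring=[0, 0, 2, 2], Z_1=4
gen 1: Z_1=4, draws=[1, 1, 0, 1], offspring=[0, 0, 0, 0], Z_2=0
gen 2: Z_2=0, draws=[], offspring=[], Z_3=0
gen 3: Z_3=0, draws=[], offspring=[], Z_4=0

0


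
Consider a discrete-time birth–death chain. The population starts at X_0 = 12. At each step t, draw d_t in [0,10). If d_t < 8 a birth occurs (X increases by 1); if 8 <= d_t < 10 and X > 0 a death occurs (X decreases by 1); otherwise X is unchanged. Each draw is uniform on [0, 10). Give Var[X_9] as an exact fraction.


144/25

X can drop by at most 1 per step and X_0 = 12 > T = 9, so X_t >= 12 − t >= 3 > 0 for every t <= 9: the floor at 0 (the 'and X > 0' condition) never binds. Hence X_9 = X_0 + Σ_{t<9} Y_t with i.i.d. increments Y_t = y(d_t) ∈ {+1, −1, 0}.
Outcome values over d=0..9: [1, 1, 1, 1, 1, 1, 1, 1, -1, -1]
Σy = 6, Σy² = 10, M = 10
μ = 6/10 = 3/5,  σ² = 10/10 − (3/5)² = 16/25
Independent increments: Var[X_9] = 9·σ² = 9·(16/25) = 144/25


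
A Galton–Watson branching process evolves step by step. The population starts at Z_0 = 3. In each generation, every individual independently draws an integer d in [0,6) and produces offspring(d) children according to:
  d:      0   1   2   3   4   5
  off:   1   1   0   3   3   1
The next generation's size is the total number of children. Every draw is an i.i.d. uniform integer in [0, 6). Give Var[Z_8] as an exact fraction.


Outcome values over d=0..5: [1, 1, 0, 3, 3, 1]
Σy = 9, Σy² = 21, M = 6
μ = 9/6 = 3/2,  σ² = 21/6 − (3/2)² = 5/4
V_0 = 0, E_0 = 3
V_1 = 5/4·E_0 + (3/2)²·V_0 = 15/4;  E_1 = 9/2
V_2 = 5/4·E_1 + (3/2)²·V_1 = 225/16;  E_2 = 27/4
V_3 = 5/4·E_2 + (3/2)²·V_2 = 2565/64;  E_3 = 81/8
V_4 = 5/4·E_3 + (3/2)²·V_3 = 26325/256;  E_4 = 243/16
V_5 = 5/4·E_4 + (3/2)²·V_4 = 256365/1024;  E_5 = 729/32
V_6 = 5/4·E_5 + (3/2)²·V_5 = 2423925/4096;  E_6 = 2187/64
V_7 = 5/4·E_6 + (3/2)²·V_6 = 22515165/16384;  E_7 = 6561/128
V_8 = 5/4·E_7 + (3/2)²·V_7 = 206835525/65536;  E_8 = 19683/256

206835525/65536


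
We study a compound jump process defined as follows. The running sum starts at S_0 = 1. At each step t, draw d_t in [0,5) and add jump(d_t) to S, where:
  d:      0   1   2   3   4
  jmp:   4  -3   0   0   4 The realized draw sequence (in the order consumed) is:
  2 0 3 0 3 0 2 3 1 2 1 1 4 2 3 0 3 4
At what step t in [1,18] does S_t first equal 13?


t=0: S=1, d=2, jump=0, S_1=1
t=1: S=1, d=0, jump=4, S_2=5
t=2: S=5, d=3, jump=0, S_3=5
t=3: S=5, d=0, jump=4, S_4=9
t=4: S=9, d=3, jump=0, S_5=9
t=5: S=9, d=0, jump=4, S_6=13
t=6: S=13, d=2, jump=0, S_7=13
t=7: S=13, d=3, jump=0, S_8=13
t=8: S=13, d=1, jump=-3, S_9=10
t=9: S=10, d=2, jump=0, S_10=10
t=10: S=10, d=1, jump=-3, S_11=7
t=11: S=7, d=1, jump=-3, S_12=4
t=12: S=4, d=4, jump=4, S_13=8
t=13: S=8, d=2, jump=0, S_14=8
t=14: S=8, d=3, jump=0, S_15=8
t=15: S=8, d=0, jump=4, S_16=12
t=16: S=12, d=3, jump=0, S_17=12
t=17: S=12, d=4, jump=4, S_18=16

6


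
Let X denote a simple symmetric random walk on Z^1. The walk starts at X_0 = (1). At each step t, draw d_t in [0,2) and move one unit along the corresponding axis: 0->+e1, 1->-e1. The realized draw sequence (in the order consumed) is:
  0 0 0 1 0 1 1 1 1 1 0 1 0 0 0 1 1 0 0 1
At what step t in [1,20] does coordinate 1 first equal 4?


3

t=0: X=(1), d=0 → +e1, X_1=(2)
t=1: X=(2), d=0 → +e1, X_2=(3)
t=2: X=(3), d=0 → +e1, X_3=(4)
t=3: X=(4), d=1 → -e1, X_4=(3)
t=4: X=(3), d=0 → +e1, X_5=(4)
t=5: X=(4), d=1 → -e1, X_6=(3)
t=6: X=(3), d=1 → -e1, X_7=(2)
t=7: X=(2), d=1 → -e1, X_8=(1)
t=8: X=(1), d=1 → -e1, X_9=(0)
t=9: X=(0), d=1 → -e1, X_10=(-1)
t=10: X=(-1), d=0 → +e1, X_11=(0)
t=11: X=(0), d=1 → -e1, X_12=(-1)
t=12: X=(-1), d=0 → +e1, X_13=(0)
t=13: X=(0), d=0 → +e1, X_14=(1)
t=14: X=(1), d=0 → +e1, X_15=(2)
t=15: X=(2), d=1 → -e1, X_16=(1)
t=16: X=(1), d=1 → -e1, X_17=(0)
t=17: X=(0), d=0 → +e1, X_18=(1)
t=18: X=(1), d=0 → +e1, X_19=(2)
t=19: X=(2), d=1 → -e1, X_20=(1)


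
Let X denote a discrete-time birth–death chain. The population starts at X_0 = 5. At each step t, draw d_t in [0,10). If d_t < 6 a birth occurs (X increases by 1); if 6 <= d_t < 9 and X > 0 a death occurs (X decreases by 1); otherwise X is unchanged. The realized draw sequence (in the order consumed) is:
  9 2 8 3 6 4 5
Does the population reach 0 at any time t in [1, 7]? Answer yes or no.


t=0: X=5, d=9 → hold, X_1=5
t=1: X=5, d=2 → birth, X_2=6
t=2: X=6, d=8 → death, X_3=5
t=3: X=5, d=3 → birth, X_4=6
t=4: X=6, d=6 → death, X_5=5
t=5: X=5, d=4 → birth, X_6=6
t=6: X=6, d=5 → birth, X_7=7

no


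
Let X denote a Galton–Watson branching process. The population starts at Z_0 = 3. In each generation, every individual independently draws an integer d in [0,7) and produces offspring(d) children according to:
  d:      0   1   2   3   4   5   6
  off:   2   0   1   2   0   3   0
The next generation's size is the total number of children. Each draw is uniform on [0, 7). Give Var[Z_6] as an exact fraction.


Outcome values over d=0..6: [2, 0, 1, 2, 0, 3, 0]
Σy = 8, Σy² = 18, M = 7
μ = 8/7 = 8/7,  σ² = 18/7 − (8/7)² = 62/49
V_0 = 0, E_0 = 3
V_1 = 62/49·E_0 + (8/7)²·V_0 = 186/49;  E_1 = 24/7
V_2 = 62/49·E_1 + (8/7)²·V_1 = 22320/2401;  E_2 = 192/49
V_3 = 62/49·E_2 + (8/7)²·V_2 = 2011776/117649;  E_3 = 1536/343
V_4 = 62/49·E_3 + (8/7)²·V_3 = 161418240/5764801;  E_4 = 12288/2401
V_5 = 62/49·E_4 + (8/7)²·V_4 = 12159983616/282475249;  E_5 = 98304/16807
V_6 = 62/49·E_5 + (8/7)²·V_5 = 880675061760/13841287201;  E_6 = 786432/117649

880675061760/13841287201


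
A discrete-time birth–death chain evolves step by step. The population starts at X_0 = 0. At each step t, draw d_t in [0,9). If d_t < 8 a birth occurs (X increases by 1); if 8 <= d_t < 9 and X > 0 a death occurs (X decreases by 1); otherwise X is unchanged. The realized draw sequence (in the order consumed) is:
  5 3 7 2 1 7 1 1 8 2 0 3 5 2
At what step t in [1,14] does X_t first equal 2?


t=0: X=0, d=5 → birth, X_1=1
t=1: X=1, d=3 → birth, X_2=2
t=2: X=2, d=7 → birth, X_3=3
t=3: X=3, d=2 → birth, X_4=4
t=4: X=4, d=1 → birth, X_5=5
t=5: X=5, d=7 → birth, X_6=6
t=6: X=6, d=1 → birth, X_7=7
t=7: X=7, d=1 → birth, X_8=8
t=8: X=8, d=8 → death, X_9=7
t=9: X=7, d=2 → birth, X_10=8
t=10: X=8, d=0 → birth, X_11=9
t=11: X=9, d=3 → birth, X_12=10
t=12: X=10, d=5 → birth, X_13=11
t=13: X=11, d=2 → birth, X_14=12

2


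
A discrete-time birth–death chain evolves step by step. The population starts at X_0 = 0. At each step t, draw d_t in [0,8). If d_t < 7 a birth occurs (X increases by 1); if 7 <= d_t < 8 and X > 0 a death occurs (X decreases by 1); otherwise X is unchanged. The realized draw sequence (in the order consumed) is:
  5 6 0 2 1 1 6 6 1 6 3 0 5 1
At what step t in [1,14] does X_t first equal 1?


1

t=0: X=0, d=5 → birth, X_1=1
t=1: X=1, d=6 → birth, X_2=2
t=2: X=2, d=0 → birth, X_3=3
t=3: X=3, d=2 → birth, X_4=4
t=4: X=4, d=1 → birth, X_5=5
t=5: X=5, d=1 → birth, X_6=6
t=6: X=6, d=6 → birth, X_7=7
t=7: X=7, d=6 → birth, X_8=8
t=8: X=8, d=1 → birth, X_9=9
t=9: X=9, d=6 → birth, X_10=10
t=10: X=10, d=3 → birth, X_11=11
t=11: X=11, d=0 → birth, X_12=12
t=12: X=12, d=5 → birth, X_13=13
t=13: X=13, d=1 → birth, X_14=14


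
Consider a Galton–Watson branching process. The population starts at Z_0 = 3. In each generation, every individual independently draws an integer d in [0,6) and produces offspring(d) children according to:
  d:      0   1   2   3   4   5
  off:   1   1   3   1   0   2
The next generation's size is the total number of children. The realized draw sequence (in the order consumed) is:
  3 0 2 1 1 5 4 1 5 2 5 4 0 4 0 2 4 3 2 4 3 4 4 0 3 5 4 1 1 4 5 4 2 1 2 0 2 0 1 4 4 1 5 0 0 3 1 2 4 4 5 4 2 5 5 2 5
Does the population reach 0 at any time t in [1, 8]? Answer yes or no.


gen 0: Z_0=3, draws=[3, 0, 2], offspring=[1, 1, 3], Z_1=5
gen 1: Z_1=5, draws=[1, 1, 5, 4, 1], offspring=[1, 1, 2, 0, 1], Z_2=5
gen 2: Z_2=5, draws=[5, 2, 5, 4, 0], offspring=[2, 3, 2, 0, 1], Z_3=8
gen 3: Z_3=8, draws=[4, 0, 2, 4, 3, 2, 4, 3], offspring=[0, 1, 3, 0, 1, 3, 0, 1], Z_4=9
gen 4: Z_4=9, draws=[4, 4, 0, 3, 5, 4, 1, 1, 4], offspring=[0, 0, 1, 1, 2, 0, 1, 1, 0], Z_5=6
gen 5: Z_5=6, draws=[5, 4, 2, 1, 2, 0], offspring=[2, 0, 3, 1, 3, 1], Z_6=10
gen 6: Z_6=10, draws=[2, 0, 1, 4, 4, 1, 5, 0, 0, 3], offspring=[3, 1, 1, 0, 0, 1, 2, 1, 1, 1], Z_7=11
gen 7: Z_7=11, draws=[1, 2, 4, 4, 5, 4, 2, 5, 5, 2, 5], offspring=[1, 3, 0, 0, 2, 0, 3, 2, 2, 3, 2], Z_8=18

no


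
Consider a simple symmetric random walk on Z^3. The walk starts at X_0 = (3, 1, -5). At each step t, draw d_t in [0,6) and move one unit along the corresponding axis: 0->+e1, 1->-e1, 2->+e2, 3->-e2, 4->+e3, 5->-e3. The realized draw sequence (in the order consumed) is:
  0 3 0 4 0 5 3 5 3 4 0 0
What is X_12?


(8, -2, -5)

t=0: X=(3, 1, -5), d=0 → +e1, X_1=(4, 1, -5)
t=1: X=(4, 1, -5), d=3 → -e2, X_2=(4, 0, -5)
t=2: X=(4, 0, -5), d=0 → +e1, X_3=(5, 0, -5)
t=3: X=(5, 0, -5), d=4 → +e3, X_4=(5, 0, -4)
t=4: X=(5, 0, -4), d=0 → +e1, X_5=(6, 0, -4)
t=5: X=(6, 0, -4), d=5 → -e3, X_6=(6, 0, -5)
t=6: X=(6, 0, -5), d=3 → -e2, X_7=(6, -1, -5)
t=7: X=(6, -1, -5), d=5 → -e3, X_8=(6, -1, -6)
t=8: X=(6, -1, -6), d=3 → -e2, X_9=(6, -2, -6)
t=9: X=(6, -2, -6), d=4 → +e3, X_10=(6, -2, -5)
t=10: X=(6, -2, -5), d=0 → +e1, X_11=(7, -2, -5)
t=11: X=(7, -2, -5), d=0 → +e1, X_12=(8, -2, -5)


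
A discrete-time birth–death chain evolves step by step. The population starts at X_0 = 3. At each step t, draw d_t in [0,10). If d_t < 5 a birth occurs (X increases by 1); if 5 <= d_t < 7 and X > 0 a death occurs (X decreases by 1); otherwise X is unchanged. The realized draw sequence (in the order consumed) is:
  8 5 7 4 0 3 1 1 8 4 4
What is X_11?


t=0: X=3, d=8 → hold, X_1=3
t=1: X=3, d=5 → death, X_2=2
t=2: X=2, d=7 → hold, X_3=2
t=3: X=2, d=4 → birth, X_4=3
t=4: X=3, d=0 → birth, X_5=4
t=5: X=4, d=3 → birth, X_6=5
t=6: X=5, d=1 → birth, X_7=6
t=7: X=6, d=1 → birth, X_8=7
t=8: X=7, d=8 → hold, X_9=7
t=9: X=7, d=4 → birth, X_10=8
t=10: X=8, d=4 → birth, X_11=9

9


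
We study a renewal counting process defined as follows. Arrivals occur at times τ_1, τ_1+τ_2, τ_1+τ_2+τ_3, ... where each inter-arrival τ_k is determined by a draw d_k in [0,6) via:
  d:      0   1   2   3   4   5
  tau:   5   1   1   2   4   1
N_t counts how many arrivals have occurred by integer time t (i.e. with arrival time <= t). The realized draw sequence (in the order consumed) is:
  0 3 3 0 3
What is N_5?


draw d_1=0: τ_1=5, arrival time A_1=5
draw d_2=3: τ_2=2, arrival time A_2=7
draw d_3=3: τ_3=2, arrival time A_3=9
draw d_4=0: τ_4=5, arrival time A_4=14
draw d_5=3: τ_5=2, arrival time A_5=16
N_t over t=0..5: 0:0 1:0 2:0 3:0 4:0 5:1

1


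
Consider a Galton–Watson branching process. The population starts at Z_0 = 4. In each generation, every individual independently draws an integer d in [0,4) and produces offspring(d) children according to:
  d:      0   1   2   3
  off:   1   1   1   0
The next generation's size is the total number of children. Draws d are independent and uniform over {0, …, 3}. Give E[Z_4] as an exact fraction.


Outcome values over d=0..3: [1, 1, 1, 0]
Σy = 3, Σy² = 3, M = 4
μ = 3/4 = 3/4,  σ² = 3/4 − (3/4)² = 3/16
E[Z_0] = 4
E[Z_1] = 3/4·E[Z_0] = 3
E[Z_2] = 3/4·E[Z_1] = 9/4
E[Z_3] = 3/4·E[Z_2] = 27/16
E[Z_4] = 3/4·E[Z_3] = 81/64

81/64


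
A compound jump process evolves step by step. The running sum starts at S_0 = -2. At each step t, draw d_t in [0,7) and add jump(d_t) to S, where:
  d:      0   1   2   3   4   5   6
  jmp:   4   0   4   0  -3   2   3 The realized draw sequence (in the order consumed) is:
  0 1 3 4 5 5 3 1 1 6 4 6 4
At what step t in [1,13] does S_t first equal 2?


t=0: S=-2, d=0, jump=4, S_1=2
t=1: S=2, d=1, jump=0, S_2=2
t=2: S=2, d=3, jump=0, S_3=2
t=3: S=2, d=4, jump=-3, S_4=-1
t=4: S=-1, d=5, jump=2, S_5=1
t=5: S=1, d=5, jump=2, S_6=3
t=6: S=3, d=3, jump=0, S_7=3
t=7: S=3, d=1, jump=0, S_8=3
t=8: S=3, d=1, jump=0, S_9=3
t=9: S=3, d=6, jump=3, S_10=6
t=10: S=6, d=4, jump=-3, S_11=3
t=11: S=3, d=6, jump=3, S_12=6
t=12: S=6, d=4, jump=-3, S_13=3

1


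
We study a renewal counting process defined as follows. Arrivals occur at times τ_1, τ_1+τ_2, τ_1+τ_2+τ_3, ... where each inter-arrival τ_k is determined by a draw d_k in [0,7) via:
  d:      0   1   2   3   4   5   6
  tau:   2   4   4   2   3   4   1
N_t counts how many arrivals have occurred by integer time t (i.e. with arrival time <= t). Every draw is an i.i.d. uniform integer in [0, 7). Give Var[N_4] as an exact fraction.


Inter-arrival values over d=0..6: [2, 4, 4, 2, 3, 4, 1]
Each d has probability 1/7, so the pmf of τ is: f(1) = 1/7, f(2) = 2/7, f(3) = 1/7, f(4) = 3/7
Let p_n(j) = P(N_n = j), with p_0 = [1]. Condition on τ_1: p_n(0) = P(τ > n), and for j >= 1, p_n(j) = Σ_{k<=n} f(k)·p_{n−k}(j−1)
p_1 = [6/7, 1/7]  (j = 0..1)
p_2 = [4/7, 20/49, 1/49]  (j = 0..2)
p_3 = [3/7, 23/49, 34/343, 1/343]  (j = 0..3)
p_4 = [0, 38/49, 10/49, 48/2401, 1/2401]  (j = 0..4)
E[N_4] = Σ j·p_4(j) = 2990/2401;  E[N_4²] = Σ j²·p_4(j) = 610/343
Var[N_4] = 610/343 − (2990/2401)² = 1312170/5764801

1312170/5764801


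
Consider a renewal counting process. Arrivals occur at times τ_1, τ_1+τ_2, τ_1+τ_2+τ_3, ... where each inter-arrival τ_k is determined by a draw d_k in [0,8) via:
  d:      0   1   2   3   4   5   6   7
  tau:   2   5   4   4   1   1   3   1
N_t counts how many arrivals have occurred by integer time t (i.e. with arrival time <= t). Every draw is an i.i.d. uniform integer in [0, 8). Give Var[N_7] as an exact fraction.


Inter-arrival values over d=0..7: [2, 5, 4, 4, 1, 1, 3, 1]
Each d has probability 1/8, so the pmf of τ is: f(1) = 3/8, f(2) = 1/8, f(3) = 1/8, f(4) = 1/4, f(5) = 1/8
Let p_n(j) = P(N_n = j), with p_0 = [1]. Condition on τ_1: p_n(0) = P(τ > n), and for j >= 1, p_n(j) = Σ_{k<=n} f(k)·p_{n−k}(j−1)
p_1 = [5/8, 3/8]  (j = 0..1)
p_2 = [1/2, 23/64, 9/64]  (j = 0..2)
p_3 = [3/8, 25/64, 93/512, 27/512]  (j = 0..3)
p_4 = [1/8, 17/32, 61/256, 351/4096, 81/4096]  (j = 0..4)
p_5 = [0, 7/16, 99/256, 531/4096, 1269/32768, 243/32768]  (j = 0..5)
p_6 = [0, 17/64, 213/512, 953/4096, 135/2048, 4455/262144, 729/262144]  (j = 0..6)
p_7 = [0, 11/64, 93/256, 1217/4096, 4173/32768, 8397/262144, 15309/2097152, 2187/2097152]  (j = 0..7)
E[N_7] = Σ j·p_7(j) = 5264803/2097152;  E[N_7²] = Σ j²·p_7(j) = 15626647/2097152
Var[N_7] = 15626647/2097152 − (5264803/2097152)² = 5053303380535/4398046511104

5053303380535/4398046511104


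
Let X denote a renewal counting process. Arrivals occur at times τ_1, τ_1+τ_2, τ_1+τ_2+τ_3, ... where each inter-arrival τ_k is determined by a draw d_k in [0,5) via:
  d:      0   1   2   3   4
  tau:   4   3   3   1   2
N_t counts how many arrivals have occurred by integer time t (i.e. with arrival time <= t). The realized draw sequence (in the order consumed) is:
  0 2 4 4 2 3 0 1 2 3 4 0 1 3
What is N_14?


draw d_1=0: τ_1=4, arrival time A_1=4
draw d_2=2: τ_2=3, arrival time A_2=7
draw d_3=4: τ_3=2, arrival time A_3=9
draw d_4=4: τ_4=2, arrival time A_4=11
draw d_5=2: τ_5=3, arrival time A_5=14
draw d_6=3: τ_6=1, arrival time A_6=15
draw d_7=0: τ_7=4, arrival time A_7=19
draw d_8=1: τ_8=3, arrival time A_8=22
draw d_9=2: τ_9=3, arrival time A_9=25
draw d_10=3: τ_10=1, arrival time A_10=26
draw d_11=4: τ_11=2, arrival time A_11=28
draw d_12=0: τ_12=4, arrival time A_12=32
draw d_13=1: τ_13=3, arrival time A_13=35
draw d_14=3: τ_14=1, arrival time A_14=36
N_t over t=0..14: 0:0 1:0 2:0 3:0 4:1 5:1 6:1 7:2 8:2 9:3 10:3 11:4 12:4 13:4 14:5

5


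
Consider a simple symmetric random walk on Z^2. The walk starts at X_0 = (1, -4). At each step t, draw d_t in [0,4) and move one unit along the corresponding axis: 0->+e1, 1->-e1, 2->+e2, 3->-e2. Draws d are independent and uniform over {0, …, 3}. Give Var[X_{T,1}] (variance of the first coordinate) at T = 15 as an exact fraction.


15/2

Outcome values over d=0..3: [1, -1, 0, 0]
Σy = 0, Σy² = 2, M = 4
μ = 0/4 = 0,  σ² = 2/4 − (0)² = 1/2
Independent increments: Var[X_15] = 15·σ² = 15·(1/2) = 15/2


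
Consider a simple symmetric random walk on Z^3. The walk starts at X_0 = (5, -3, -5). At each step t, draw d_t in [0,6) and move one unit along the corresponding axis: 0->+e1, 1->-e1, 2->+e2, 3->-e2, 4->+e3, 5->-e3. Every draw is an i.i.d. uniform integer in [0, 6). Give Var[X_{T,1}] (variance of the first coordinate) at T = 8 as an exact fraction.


Outcome values over d=0..5: [1, -1, 0, 0, 0, 0]
Σy = 0, Σy² = 2, M = 6
μ = 0/6 = 0,  σ² = 2/6 − (0)² = 1/3
Independent increments: Var[X_8] = 8·σ² = 8·(1/3) = 8/3

8/3


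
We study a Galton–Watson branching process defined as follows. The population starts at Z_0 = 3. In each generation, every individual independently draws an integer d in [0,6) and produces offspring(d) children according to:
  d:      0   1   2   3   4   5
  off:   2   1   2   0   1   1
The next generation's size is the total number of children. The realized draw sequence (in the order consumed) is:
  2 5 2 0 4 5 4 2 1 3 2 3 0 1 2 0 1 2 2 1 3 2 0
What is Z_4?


12

gen 0: Z_0=3, draws=[2, 5, 2], offspring=[2, 1, 2], Z_1=5
gen 1: Z_1=5, draws=[0, 4, 5, 4, 2], offspring=[2, 1, 1, 1, 2], Z_2=7
gen 2: Z_2=7, draws=[1, 3, 2, 3, 0, 1, 2], offspring=[1, 0, 2, 0, 2, 1, 2], Z_3=8
gen 3: Z_3=8, draws=[0, 1, 2, 2, 1, 3, 2, 0], offspring=[2, 1, 2, 2, 1, 0, 2, 2], Z_4=12


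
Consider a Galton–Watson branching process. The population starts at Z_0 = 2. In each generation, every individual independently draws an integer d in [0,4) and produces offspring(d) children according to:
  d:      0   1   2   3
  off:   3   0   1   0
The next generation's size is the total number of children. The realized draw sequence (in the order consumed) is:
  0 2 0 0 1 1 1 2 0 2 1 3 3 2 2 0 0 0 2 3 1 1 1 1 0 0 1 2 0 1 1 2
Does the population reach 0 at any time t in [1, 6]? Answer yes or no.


no

gen 0: Z_0=2, draws=[0, 2], offspring=[3, 1], Z_1=4
gen 1: Z_1=4, draws=[0, 0, 1, 1], offspring=[3, 3, 0, 0], Z_2=6
gen 2: Z_2=6, draws=[1, 2, 0, 2, 1, 3], offspring=[0, 1, 3, 1, 0, 0], Z_3=5
gen 3: Z_3=5, draws=[3, 2, 2, 0, 0], offspring=[0, 1, 1, 3, 3], Z_4=8
gen 4: Z_4=8, draws=[0, 2, 3, 1, 1, 1, 1, 0], offspring=[3, 1, 0, 0, 0, 0, 0, 3], Z_5=7
gen 5: Z_5=7, draws=[0, 1, 2, 0, 1, 1, 2], offspring=[3, 0, 1, 3, 0, 0, 1], Z_6=8


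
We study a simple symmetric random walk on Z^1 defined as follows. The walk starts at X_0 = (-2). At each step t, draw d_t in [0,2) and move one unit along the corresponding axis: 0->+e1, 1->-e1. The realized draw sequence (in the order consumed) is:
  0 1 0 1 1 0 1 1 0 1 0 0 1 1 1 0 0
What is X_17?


t=0: X=(-2), d=0 → +e1, X_1=(-1)
t=1: X=(-1), d=1 → -e1, X_2=(-2)
t=2: X=(-2), d=0 → +e1, X_3=(-1)
t=3: X=(-1), d=1 → -e1, X_4=(-2)
t=4: X=(-2), d=1 → -e1, X_5=(-3)
t=5: X=(-3), d=0 → +e1, X_6=(-2)
t=6: X=(-2), d=1 → -e1, X_7=(-3)
t=7: X=(-3), d=1 → -e1, X_8=(-4)
t=8: X=(-4), d=0 → +e1, X_9=(-3)
t=9: X=(-3), d=1 → -e1, X_10=(-4)
t=10: X=(-4), d=0 → +e1, X_11=(-3)
t=11: X=(-3), d=0 → +e1, X_12=(-2)
t=12: X=(-2), d=1 → -e1, X_13=(-3)
t=13: X=(-3), d=1 → -e1, X_14=(-4)
t=14: X=(-4), d=1 → -e1, X_15=(-5)
t=15: X=(-5), d=0 → +e1, X_16=(-4)
t=16: X=(-4), d=0 → +e1, X_17=(-3)

(-3)


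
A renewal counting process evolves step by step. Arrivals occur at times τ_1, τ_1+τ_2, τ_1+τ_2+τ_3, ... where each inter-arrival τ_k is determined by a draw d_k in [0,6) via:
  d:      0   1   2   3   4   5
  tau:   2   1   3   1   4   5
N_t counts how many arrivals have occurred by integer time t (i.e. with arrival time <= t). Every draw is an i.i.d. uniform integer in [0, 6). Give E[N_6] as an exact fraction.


12305/5832

Inter-arrival values over d=0..5: [2, 1, 3, 1, 4, 5]
Each d has probability 1/6, so the pmf of τ is: f(1) = 1/3, f(2) = 1/6, f(3) = 1/6, f(4) = 1/6, f(5) = 1/6
Renewal equation for m(n) = E[N_n]: condition on τ_1 = k (if k <= n, one arrival plus a fresh copy on the remaining n−k steps): m(n) = F(n) + Σ_{k<=n} f(k)·m(n−k), where F(n) = P(τ <= n) and m(0) = 0
m(1) = F(1) = 1/3
m(2) = F(2) + f(1)·m(1) = 1/2 + 1/3·1/3 = 11/18
m(3) = F(3) + f(1)·m(2) + f(2)·m(1) = 2/3 + 1/3·11/18 + 1/6·1/3 = 25/27
m(4) = F(4) + f(1)·m(3) + f(2)·m(2) + f(3)·m(1) = 5/6 + 1/3·25/27 + 1/6·11/18 + 1/6·1/3 = 421/324
m(5) = F(5) + f(1)·m(4) + f(2)·m(3) + f(3)·m(2) + f(4)·m(1) = 1 + 1/3·421/324 + 1/6·25/27 + 1/6·11/18 + 1/6·1/3 = 424/243
m(6) = F(6) + f(1)·m(5) + f(2)·m(4) + f(3)·m(3) + f(4)·m(2) + f(5)·m(1) = 1 + 1/3·424/243 + 1/6·421/324 + 1/6·25/27 + 1/6·11/18 + 1/6·1/3 = 12305/5832
E[N_6] = m(6) = 12305/5832


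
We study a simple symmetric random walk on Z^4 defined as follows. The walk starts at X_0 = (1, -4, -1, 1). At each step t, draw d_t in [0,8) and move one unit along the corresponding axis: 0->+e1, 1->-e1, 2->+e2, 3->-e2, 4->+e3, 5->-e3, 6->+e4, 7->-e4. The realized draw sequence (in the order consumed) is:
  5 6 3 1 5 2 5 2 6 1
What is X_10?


t=0: X=(1, -4, -1, 1), d=5 → -e3, X_1=(1, -4, -2, 1)
t=1: X=(1, -4, -2, 1), d=6 → +e4, X_2=(1, -4, -2, 2)
t=2: X=(1, -4, -2, 2), d=3 → -e2, X_3=(1, -5, -2, 2)
t=3: X=(1, -5, -2, 2), d=1 → -e1, X_4=(0, -5, -2, 2)
t=4: X=(0, -5, -2, 2), d=5 → -e3, X_5=(0, -5, -3, 2)
t=5: X=(0, -5, -3, 2), d=2 → +e2, X_6=(0, -4, -3, 2)
t=6: X=(0, -4, -3, 2), d=5 → -e3, X_7=(0, -4, -4, 2)
t=7: X=(0, -4, -4, 2), d=2 → +e2, X_8=(0, -3, -4, 2)
t=8: X=(0, -3, -4, 2), d=6 → +e4, X_9=(0, -3, -4, 3)
t=9: X=(0, -3, -4, 3), d=1 → -e1, X_10=(-1, -3, -4, 3)

(-1, -3, -4, 3)


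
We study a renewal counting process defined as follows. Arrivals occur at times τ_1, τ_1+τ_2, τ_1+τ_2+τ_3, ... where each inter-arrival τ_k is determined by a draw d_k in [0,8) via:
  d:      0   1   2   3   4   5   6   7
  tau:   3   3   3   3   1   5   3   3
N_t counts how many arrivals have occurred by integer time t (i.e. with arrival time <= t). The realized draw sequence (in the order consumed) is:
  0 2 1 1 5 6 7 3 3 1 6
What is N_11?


draw d_1=0: τ_1=3, arrival time A_1=3
draw d_2=2: τ_2=3, arrival time A_2=6
draw d_3=1: τ_3=3, arrival time A_3=9
draw d_4=1: τ_4=3, arrival time A_4=12
draw d_5=5: τ_5=5, arrival time A_5=17
draw d_6=6: τ_6=3, arrival time A_6=20
draw d_7=7: τ_7=3, arrival time A_7=23
draw d_8=3: τ_8=3, arrival time A_8=26
draw d_9=3: τ_9=3, arrival time A_9=29
draw d_10=1: τ_10=3, arrival time A_10=32
draw d_11=6: τ_11=3, arrival time A_11=35
N_t over t=0..11: 0:0 1:0 2:0 3:1 4:1 5:1 6:2 7:2 8:2 9:3 10:3 11:3

3


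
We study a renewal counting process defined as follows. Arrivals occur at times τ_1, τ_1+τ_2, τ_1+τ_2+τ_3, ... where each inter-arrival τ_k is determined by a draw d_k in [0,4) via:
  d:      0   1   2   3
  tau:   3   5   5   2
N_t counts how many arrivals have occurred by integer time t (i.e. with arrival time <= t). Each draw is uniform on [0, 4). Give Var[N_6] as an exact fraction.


927/4096

Inter-arrival values over d=0..3: [3, 5, 5, 2]
Each d has probability 1/4, so the pmf of τ is: f(2) = 1/4, f(3) = 1/4, f(5) = 1/2
Let p_n(j) = P(N_n = j), with p_0 = [1]. Condition on τ_1: p_n(0) = P(τ > n), and for j >= 1, p_n(j) = Σ_{k<=n} f(k)·p_{n−k}(j−1)
p_1 = [1]  (j = 0)
p_2 = [3/4, 1/4]  (j = 0..1)
p_3 = [1/2, 1/2]  (j = 0..1)
p_4 = [1/2, 7/16, 1/16]  (j = 0..2)
p_5 = [0, 13/16, 3/16]  (j = 0..2)
p_6 = [0, 3/4, 15/64, 1/64]  (j = 0..3)
E[N_6] = Σ j·p_6(j) = 81/64;  E[N_6²] = Σ j²·p_6(j) = 117/64
Var[N_6] = 117/64 − (81/64)² = 927/4096


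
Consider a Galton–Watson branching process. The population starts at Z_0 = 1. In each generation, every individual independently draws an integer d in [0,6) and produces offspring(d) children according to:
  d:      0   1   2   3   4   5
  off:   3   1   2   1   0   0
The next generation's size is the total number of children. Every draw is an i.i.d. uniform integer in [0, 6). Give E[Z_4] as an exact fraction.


Outcome values over d=0..5: [3, 1, 2, 1, 0, 0]
Σy = 7, Σy² = 15, M = 6
μ = 7/6 = 7/6,  σ² = 15/6 − (7/6)² = 41/36
E[Z_0] = 1
E[Z_1] = 7/6·E[Z_0] = 7/6
E[Z_2] = 7/6·E[Z_1] = 49/36
E[Z_3] = 7/6·E[Z_2] = 343/216
E[Z_4] = 7/6·E[Z_3] = 2401/1296

2401/1296


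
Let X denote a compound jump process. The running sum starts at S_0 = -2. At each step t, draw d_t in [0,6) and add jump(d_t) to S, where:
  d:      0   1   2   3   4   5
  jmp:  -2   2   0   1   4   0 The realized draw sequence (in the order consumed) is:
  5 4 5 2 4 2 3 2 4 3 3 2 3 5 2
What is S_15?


14

t=0: S=-2, d=5, jump=0, S_1=-2
t=1: S=-2, d=4, jump=4, S_2=2
t=2: S=2, d=5, jump=0, S_3=2
t=3: S=2, d=2, jump=0, S_4=2
t=4: S=2, d=4, jump=4, S_5=6
t=5: S=6, d=2, jump=0, S_6=6
t=6: S=6, d=3, jump=1, S_7=7
t=7: S=7, d=2, jump=0, S_8=7
t=8: S=7, d=4, jump=4, S_9=11
t=9: S=11, d=3, jump=1, S_10=12
t=10: S=12, d=3, jump=1, S_11=13
t=11: S=13, d=2, jump=0, S_12=13
t=12: S=13, d=3, jump=1, S_13=14
t=13: S=14, d=5, jump=0, S_14=14
t=14: S=14, d=2, jump=0, S_15=14


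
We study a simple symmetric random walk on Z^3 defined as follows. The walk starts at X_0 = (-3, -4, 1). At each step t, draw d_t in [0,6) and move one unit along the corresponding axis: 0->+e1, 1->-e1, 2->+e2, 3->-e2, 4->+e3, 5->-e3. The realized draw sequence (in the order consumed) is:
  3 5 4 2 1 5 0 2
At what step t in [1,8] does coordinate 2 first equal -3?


t=0: X=(-3, -4, 1), d=3 → -e2, X_1=(-3, -5, 1)
t=1: X=(-3, -5, 1), d=5 → -e3, X_2=(-3, -5, 0)
t=2: X=(-3, -5, 0), d=4 → +e3, X_3=(-3, -5, 1)
t=3: X=(-3, -5, 1), d=2 → +e2, X_4=(-3, -4, 1)
t=4: X=(-3, -4, 1), d=1 → -e1, X_5=(-4, -4, 1)
t=5: X=(-4, -4, 1), d=5 → -e3, X_6=(-4, -4, 0)
t=6: X=(-4, -4, 0), d=0 → +e1, X_7=(-3, -4, 0)
t=7: X=(-3, -4, 0), d=2 → +e2, X_8=(-3, -3, 0)

8


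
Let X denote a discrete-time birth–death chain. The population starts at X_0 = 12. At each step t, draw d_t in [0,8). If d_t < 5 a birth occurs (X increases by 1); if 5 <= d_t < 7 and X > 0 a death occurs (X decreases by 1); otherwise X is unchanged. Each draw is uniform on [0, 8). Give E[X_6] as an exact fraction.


57/4

X can drop by at most 1 per step and X_0 = 12 > T = 6, so X_t >= 12 − t >= 6 > 0 for every t <= 6: the floor at 0 (the 'and X > 0' condition) never binds. Hence X_6 = X_0 + Σ_{t<6} Y_t with i.i.d. increments Y_t = y(d_t) ∈ {+1, −1, 0}.
Outcome values over d=0..7: [1, 1, 1, 1, 1, -1, -1, 0]
Σy = 3, Σy² = 7, M = 8
μ = 3/8 = 3/8,  σ² = 7/8 − (3/8)² = 47/64
E[X_6] = 12 + 6·(3/8) = 57/4


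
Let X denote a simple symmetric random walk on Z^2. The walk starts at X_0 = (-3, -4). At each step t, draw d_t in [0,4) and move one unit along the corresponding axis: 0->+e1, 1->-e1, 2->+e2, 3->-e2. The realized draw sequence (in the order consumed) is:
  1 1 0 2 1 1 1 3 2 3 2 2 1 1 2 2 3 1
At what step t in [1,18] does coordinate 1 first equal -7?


t=0: X=(-3, -4), d=1 → -e1, X_1=(-4, -4)
t=1: X=(-4, -4), d=1 → -e1, X_2=(-5, -4)
t=2: X=(-5, -4), d=0 → +e1, X_3=(-4, -4)
t=3: X=(-4, -4), d=2 → +e2, X_4=(-4, -3)
t=4: X=(-4, -3), d=1 → -e1, X_5=(-5, -3)
t=5: X=(-5, -3), d=1 → -e1, X_6=(-6, -3)
t=6: X=(-6, -3), d=1 → -e1, X_7=(-7, -3)
t=7: X=(-7, -3), d=3 → -e2, X_8=(-7, -4)
t=8: X=(-7, -4), d=2 → +e2, X_9=(-7, -3)
t=9: X=(-7, -3), d=3 → -e2, X_10=(-7, -4)
t=10: X=(-7, -4), d=2 → +e2, X_11=(-7, -3)
t=11: X=(-7, -3), d=2 → +e2, X_12=(-7, -2)
t=12: X=(-7, -2), d=1 → -e1, X_13=(-8, -2)
t=13: X=(-8, -2), d=1 → -e1, X_14=(-9, -2)
t=14: X=(-9, -2), d=2 → +e2, X_15=(-9, -1)
t=15: X=(-9, -1), d=2 → +e2, X_16=(-9, 0)
t=16: X=(-9, 0), d=3 → -e2, X_17=(-9, -1)
t=17: X=(-9, -1), d=1 → -e1, X_18=(-10, -1)

7


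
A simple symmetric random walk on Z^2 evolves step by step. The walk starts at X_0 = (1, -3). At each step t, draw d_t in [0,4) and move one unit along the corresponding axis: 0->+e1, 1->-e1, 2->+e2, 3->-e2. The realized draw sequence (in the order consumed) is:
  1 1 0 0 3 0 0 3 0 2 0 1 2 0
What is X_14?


t=0: X=(1, -3), d=1 → -e1, X_1=(0, -3)
t=1: X=(0, -3), d=1 → -e1, X_2=(-1, -3)
t=2: X=(-1, -3), d=0 → +e1, X_3=(0, -3)
t=3: X=(0, -3), d=0 → +e1, X_4=(1, -3)
t=4: X=(1, -3), d=3 → -e2, X_5=(1, -4)
t=5: X=(1, -4), d=0 → +e1, X_6=(2, -4)
t=6: X=(2, -4), d=0 → +e1, X_7=(3, -4)
t=7: X=(3, -4), d=3 → -e2, X_8=(3, -5)
t=8: X=(3, -5), d=0 → +e1, X_9=(4, -5)
t=9: X=(4, -5), d=2 → +e2, X_10=(4, -4)
t=10: X=(4, -4), d=0 → +e1, X_11=(5, -4)
t=11: X=(5, -4), d=1 → -e1, X_12=(4, -4)
t=12: X=(4, -4), d=2 → +e2, X_13=(4, -3)
t=13: X=(4, -3), d=0 → +e1, X_14=(5, -3)

(5, -3)


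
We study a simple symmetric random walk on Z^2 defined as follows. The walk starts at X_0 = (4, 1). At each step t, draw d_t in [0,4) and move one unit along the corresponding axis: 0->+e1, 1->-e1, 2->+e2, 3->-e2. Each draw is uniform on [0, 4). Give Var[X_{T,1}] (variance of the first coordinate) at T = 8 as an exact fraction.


4

Outcome values over d=0..3: [1, -1, 0, 0]
Σy = 0, Σy² = 2, M = 4
μ = 0/4 = 0,  σ² = 2/4 − (0)² = 1/2
Independent increments: Var[X_8] = 8·σ² = 8·(1/2) = 4


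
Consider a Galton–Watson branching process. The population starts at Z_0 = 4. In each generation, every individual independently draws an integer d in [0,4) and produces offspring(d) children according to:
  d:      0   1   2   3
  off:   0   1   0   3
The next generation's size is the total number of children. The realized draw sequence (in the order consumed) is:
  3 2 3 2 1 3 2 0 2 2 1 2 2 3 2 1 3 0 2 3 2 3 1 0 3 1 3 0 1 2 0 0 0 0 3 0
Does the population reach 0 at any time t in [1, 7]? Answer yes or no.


gen 0: Z_0=4, draws=[3, 2, 3, 2], offspring=[3, 0, 3, 0], Z_1=6
gen 1: Z_1=6, draws=[1, 3, 2, 0, 2, 2], offspring=[1, 3, 0, 0, 0, 0], Z_2=4
gen 2: Z_2=4, draws=[1, 2, 2, 3], offspring=[1, 0, 0, 3], Z_3=4
gen 3: Z_3=4, draws=[2, 1, 3, 0], offspring=[0, 1, 3, 0], Z_4=4
gen 4: Z_4=4, draws=[2, 3, 2, 3], offspring=[0, 3, 0, 3], Z_5=6
gen 5: Z_5=6, draws=[1, 0, 3, 1, 3, 0], offspring=[1, 0, 3, 1, 3, 0], Z_6=8
gen 6: Z_6=8, draws=[1, 2, 0, 0, 0, 0, 3, 0], offspring=[1, 0, 0, 0, 0, 0, 3, 0], Z_7=4

no


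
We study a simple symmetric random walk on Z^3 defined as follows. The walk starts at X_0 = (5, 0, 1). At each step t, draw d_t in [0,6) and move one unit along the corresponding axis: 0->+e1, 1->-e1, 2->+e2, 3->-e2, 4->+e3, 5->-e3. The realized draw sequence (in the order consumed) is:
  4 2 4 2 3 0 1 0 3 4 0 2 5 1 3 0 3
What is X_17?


t=0: X=(5, 0, 1), d=4 → +e3, X_1=(5, 0, 2)
t=1: X=(5, 0, 2), d=2 → +e2, X_2=(5, 1, 2)
t=2: X=(5, 1, 2), d=4 → +e3, X_3=(5, 1, 3)
t=3: X=(5, 1, 3), d=2 → +e2, X_4=(5, 2, 3)
t=4: X=(5, 2, 3), d=3 → -e2, X_5=(5, 1, 3)
t=5: X=(5, 1, 3), d=0 → +e1, X_6=(6, 1, 3)
t=6: X=(6, 1, 3), d=1 → -e1, X_7=(5, 1, 3)
t=7: X=(5, 1, 3), d=0 → +e1, X_8=(6, 1, 3)
t=8: X=(6, 1, 3), d=3 → -e2, X_9=(6, 0, 3)
t=9: X=(6, 0, 3), d=4 → +e3, X_10=(6, 0, 4)
t=10: X=(6, 0, 4), d=0 → +e1, X_11=(7, 0, 4)
t=11: X=(7, 0, 4), d=2 → +e2, X_12=(7, 1, 4)
t=12: X=(7, 1, 4), d=5 → -e3, X_13=(7, 1, 3)
t=13: X=(7, 1, 3), d=1 → -e1, X_14=(6, 1, 3)
t=14: X=(6, 1, 3), d=3 → -e2, X_15=(6, 0, 3)
t=15: X=(6, 0, 3), d=0 → +e1, X_16=(7, 0, 3)
t=16: X=(7, 0, 3), d=3 → -e2, X_17=(7, -1, 3)

(7, -1, 3)


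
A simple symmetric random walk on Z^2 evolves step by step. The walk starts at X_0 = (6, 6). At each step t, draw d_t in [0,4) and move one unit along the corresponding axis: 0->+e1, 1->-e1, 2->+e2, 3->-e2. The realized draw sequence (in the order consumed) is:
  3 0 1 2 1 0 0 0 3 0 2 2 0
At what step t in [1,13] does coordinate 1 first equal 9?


t=0: X=(6, 6), d=3 → -e2, X_1=(6, 5)
t=1: X=(6, 5), d=0 → +e1, X_2=(7, 5)
t=2: X=(7, 5), d=1 → -e1, X_3=(6, 5)
t=3: X=(6, 5), d=2 → +e2, X_4=(6, 6)
t=4: X=(6, 6), d=1 → -e1, X_5=(5, 6)
t=5: X=(5, 6), d=0 → +e1, X_6=(6, 6)
t=6: X=(6, 6), d=0 → +e1, X_7=(7, 6)
t=7: X=(7, 6), d=0 → +e1, X_8=(8, 6)
t=8: X=(8, 6), d=3 → -e2, X_9=(8, 5)
t=9: X=(8, 5), d=0 → +e1, X_10=(9, 5)
t=10: X=(9, 5), d=2 → +e2, X_11=(9, 6)
t=11: X=(9, 6), d=2 → +e2, X_12=(9, 7)
t=12: X=(9, 7), d=0 → +e1, X_13=(10, 7)

10


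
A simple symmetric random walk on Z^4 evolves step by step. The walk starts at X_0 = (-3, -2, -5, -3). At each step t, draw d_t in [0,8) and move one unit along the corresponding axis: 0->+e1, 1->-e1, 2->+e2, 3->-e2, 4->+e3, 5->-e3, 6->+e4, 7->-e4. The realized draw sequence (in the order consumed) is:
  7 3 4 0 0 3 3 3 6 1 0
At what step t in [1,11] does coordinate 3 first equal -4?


t=0: X=(-3, -2, -5, -3), d=7 → -e4, X_1=(-3, -2, -5, -4)
t=1: X=(-3, -2, -5, -4), d=3 → -e2, X_2=(-3, -3, -5, -4)
t=2: X=(-3, -3, -5, -4), d=4 → +e3, X_3=(-3, -3, -4, -4)
t=3: X=(-3, -3, -4, -4), d=0 → +e1, X_4=(-2, -3, -4, -4)
t=4: X=(-2, -3, -4, -4), d=0 → +e1, X_5=(-1, -3, -4, -4)
t=5: X=(-1, -3, -4, -4), d=3 → -e2, X_6=(-1, -4, -4, -4)
t=6: X=(-1, -4, -4, -4), d=3 → -e2, X_7=(-1, -5, -4, -4)
t=7: X=(-1, -5, -4, -4), d=3 → -e2, X_8=(-1, -6, -4, -4)
t=8: X=(-1, -6, -4, -4), d=6 → +e4, X_9=(-1, -6, -4, -3)
t=9: X=(-1, -6, -4, -3), d=1 → -e1, X_10=(-2, -6, -4, -3)
t=10: X=(-2, -6, -4, -3), d=0 → +e1, X_11=(-1, -6, -4, -3)

3


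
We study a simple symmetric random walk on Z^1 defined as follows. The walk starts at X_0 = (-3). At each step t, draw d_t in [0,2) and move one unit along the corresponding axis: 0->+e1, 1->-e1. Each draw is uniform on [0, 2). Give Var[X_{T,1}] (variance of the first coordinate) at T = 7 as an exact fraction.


7

Outcome values over d=0..1: [1, -1]
Σy = 0, Σy² = 2, M = 2
μ = 0/2 = 0,  σ² = 2/2 − (0)² = 1
Independent increments: Var[X_7] = 7·σ² = 7·(1) = 7
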